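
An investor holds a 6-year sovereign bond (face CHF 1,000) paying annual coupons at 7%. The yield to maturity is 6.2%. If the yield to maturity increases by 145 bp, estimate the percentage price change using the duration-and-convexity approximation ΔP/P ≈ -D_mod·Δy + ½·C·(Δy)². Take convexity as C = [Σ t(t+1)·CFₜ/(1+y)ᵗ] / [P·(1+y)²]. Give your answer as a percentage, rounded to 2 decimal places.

-6.67%

With y = 0.062:
  t   CF        PV=CF/(1+0.062)^t    t·PV        t(t+1)·PV
  1        70.00        65.9134        65.9134         131.8267
  2        70.00        62.0653       124.1306         372.3919
  3        70.00        58.4419       175.3258         701.3031
  4        70.00        55.0301       220.1202       1,100.6012
  5        70.00        51.8174       259.0869       1,554.5214
  6     1,070.00       745.8246     4,474.9473      31,324.6313
  Σ                  1,039.0926     5,319.5242      35,185.2756
P = 1,039.0926; D_Mac = 5.11939 yrs; D_mod = 4.82052 yrs; C = 30.02325.
Duration effect: -4.82052 × (+0.0145) = -0.069898
Convexity effect: 0.5 × 30.02325 × (0.0145)² = +0.0031562
ΔP/P ≈ -0.069898 + 0.0031562 = -0.066741 = -6.6741%.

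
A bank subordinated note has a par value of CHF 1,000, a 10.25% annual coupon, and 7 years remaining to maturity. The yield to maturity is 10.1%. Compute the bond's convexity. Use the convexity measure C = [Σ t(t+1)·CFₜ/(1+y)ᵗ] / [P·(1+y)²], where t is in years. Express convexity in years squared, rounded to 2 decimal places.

With y = 0.101:
  t   CF        PV=CF/(1+0.101)^t    t·PV        t(t+1)·PV
  1       102.50        93.0972        93.0972         186.1944
  2       102.50        84.5569       169.1139         507.3416
  3       102.50        76.8001       230.4004         921.6015
  4       102.50        69.7549       279.0195       1,395.0976
  5       102.50        63.3559       316.7797       1,900.6779
  6       102.50        57.5440       345.2639       2,416.8475
  7     1,102.50       562.1696     3,935.1873      31,481.4982
  Σ                  1,007.2786     5,368.8618      38,809.2586
P = 1,007.2786.
Convexity = Σ t(t+1)·PV / [P·(1+y)²] = 38,809.2586 / (1,007.2786 × 1.212201) = 31.78419.

31.78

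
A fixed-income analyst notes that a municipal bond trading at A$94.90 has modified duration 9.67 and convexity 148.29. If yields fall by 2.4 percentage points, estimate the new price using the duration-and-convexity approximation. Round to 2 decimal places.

A$120.98

Duration effect: -D_mod·Δy = -9.67 × (-0.024) = +0.232080
Convexity effect: ½·C·(Δy)² = 0.5 × 148.29 × (-0.024)² = +0.04270752
ΔP/P ≈ +0.232080 + 0.04270752 = +0.27478752
New price ≈ 94.90 × (1 + 0.27478752) = 120.977335648.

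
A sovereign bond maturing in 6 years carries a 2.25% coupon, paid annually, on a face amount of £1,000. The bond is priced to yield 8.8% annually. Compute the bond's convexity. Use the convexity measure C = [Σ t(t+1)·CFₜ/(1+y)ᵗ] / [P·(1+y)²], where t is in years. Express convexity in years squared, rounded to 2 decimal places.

With y = 0.088:
  t   CF        PV=CF/(1+0.088)^t    t·PV        t(t+1)·PV
  1        22.50        20.6801        20.6801          41.3603
  2        22.50        19.0075        38.0150         114.0449
  3        22.50        17.4701        52.4104         209.6414
  4        22.50        16.0571        64.2284         321.1419
  5        22.50        14.7584        73.7918         442.7507
  6     1,022.50       616.4388     3,698.6326      25,890.4283
  Σ                    704.4120     3,947.7583      27,019.3675
P = 704.4120.
Convexity = Σ t(t+1)·PV / [P·(1+y)²] = 27,019.3675 / (704.4120 × 1.183744) = 32.40341.

32.40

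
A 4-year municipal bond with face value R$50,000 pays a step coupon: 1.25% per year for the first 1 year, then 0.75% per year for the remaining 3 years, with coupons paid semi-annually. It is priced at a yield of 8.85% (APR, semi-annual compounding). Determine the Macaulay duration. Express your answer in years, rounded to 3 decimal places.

3.917 years

Periodic yield y = 0.04425. Discount each cash flow and weight by its period:
  t   CF        PV=CF/(1+0.04425)^t    t·PV
  1       312.50       299.2578       299.2578
  2       312.50       286.5768       573.1536
  3       187.50       164.6599       493.9797
  4       187.50       157.6824       630.7298
  5       187.50       151.0007       755.0033
  6       187.50       144.6020       867.6121
  7       187.50       138.4745       969.3217
  8    50,187.50    35,494.3879   283,955.1032
  Σ                 36,836.6421   288,544.1612
Price P = Σ PV = 36,836.6421.
Macaulay duration = Σ(t·PV) / P = 288,544.1612 / 36,836.6421 = 7.83307 half-year periods.
In years: 7.83307 / 2 = 3.91654 years.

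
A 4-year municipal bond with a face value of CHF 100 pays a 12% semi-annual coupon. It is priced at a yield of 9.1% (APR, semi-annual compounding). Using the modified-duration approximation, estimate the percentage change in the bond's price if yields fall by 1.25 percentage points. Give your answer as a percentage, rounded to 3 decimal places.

+3.978%

Periodic yield y = 0.0455. Modified duration first:
  t   CF        PV=CF/(1+0.0455)^t    t·PV
  1         6.00         5.7389         5.7389
  2         6.00         5.4891        10.9783
  3         6.00         5.2502        15.7507
  4         6.00         5.0218        20.0870
  5         6.00         4.8032        24.0160
  6         6.00         4.5942        27.5650
  7         6.00         4.3942        30.7596
  8       106.00        74.2529       594.0234
  Σ                    109.5445       728.9189
P = 109.5445; D_Mac = 6.65409 half-year periods = 3.32704 yrs; D_mod = 3.32704/(1+0.0455) = 3.18225 yrs.
ΔP/P ≈ -D_mod · Δy = -3.18225 × (-0.0125) = +0.039778 = +3.9778%.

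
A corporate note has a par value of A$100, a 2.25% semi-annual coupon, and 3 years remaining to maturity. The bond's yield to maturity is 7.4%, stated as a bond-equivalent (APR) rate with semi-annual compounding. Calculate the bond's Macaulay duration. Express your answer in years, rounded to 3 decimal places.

Periodic yield y = 0.037. Discount each cash flow and weight by its period:
  t   CF        PV=CF/(1+0.037)^t    t·PV
  1        1.125         1.0849         1.0849
  2        1.125         1.0462         2.0923
  3        1.125         1.0088         3.0265
  4        1.125         0.9728         3.8913
  5        1.125         0.9381         4.6906
  6      101.125        81.3179       487.9072
  Σ                     86.3687       502.6928
Price P = Σ PV = 86.3687.
Macaulay duration = Σ(t·PV) / P = 502.6928 / 86.3687 = 5.82031 half-year periods.
In years: 5.82031 / 2 = 2.91016 years.

2.910 years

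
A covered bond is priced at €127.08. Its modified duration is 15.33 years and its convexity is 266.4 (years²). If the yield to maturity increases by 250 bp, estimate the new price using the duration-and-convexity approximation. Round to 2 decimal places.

Duration effect: -D_mod·Δy = -15.33 × (+0.025) = -0.383250
Convexity effect: ½·C·(Δy)² = 0.5 × 266.4 × (0.025)² = +0.0832500
ΔP/P ≈ -0.383250 + 0.0832500 = -0.300000
New price ≈ 127.08 × (1 - 0.300000) = 88.95600.

€88.96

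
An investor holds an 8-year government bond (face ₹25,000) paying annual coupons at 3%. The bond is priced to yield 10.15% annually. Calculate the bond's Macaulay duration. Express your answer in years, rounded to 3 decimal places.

Periodic yield y = 0.1015. Discount each cash flow and weight by its year:
  t   CF        PV=CF/(1+0.1015)^t    t·PV
  1       750.00       680.8897       680.8897
  2       750.00       618.1477     1,236.2954
  3       750.00       561.1872     1,683.5616
  4       750.00       509.4754     2,037.9018
  5       750.00       462.5288     2,312.6439
  6       750.00       419.9081     2,519.4486
  7       750.00       381.2148     2,668.5036
  8    25,750.00    11,882.3194    95,058.5551
  Σ                 15,515.6711   108,197.7996
Price P = Σ PV = 15,515.6711.
Macaulay duration = Σ(t·PV) / P = 108,197.7996 / 15,515.6711 = 6.97345 years.

6.973 years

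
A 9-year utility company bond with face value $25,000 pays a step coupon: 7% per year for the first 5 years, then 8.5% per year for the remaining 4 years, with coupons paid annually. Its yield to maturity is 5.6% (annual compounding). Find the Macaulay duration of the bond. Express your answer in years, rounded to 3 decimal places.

7.086 years

Periodic yield y = 0.056. Discount each cash flow and weight by its year:
  t   CF        PV=CF/(1+0.056)^t    t·PV
  1     1,750.00     1,657.1970     1,657.1970
  2     1,750.00     1,569.3153     3,138.6306
  3     1,750.00     1,486.0940     4,458.2821
  4     1,750.00     1,407.2860     5,629.1441
  5     1,750.00     1,332.6572     6,663.2861
  6     2,125.00     1,532.4116     9,194.4695
  7     2,125.00     1,451.1473    10,158.0313
  8     2,125.00     1,374.1925    10,993.5404
  9    27,125.00    16,610.9505   149,498.5542
  Σ                 28,421.2515   201,391.1353
Price P = Σ PV = 28,421.2515.
Macaulay duration = Σ(t·PV) / P = 201,391.1353 / 28,421.2515 = 7.08593 years.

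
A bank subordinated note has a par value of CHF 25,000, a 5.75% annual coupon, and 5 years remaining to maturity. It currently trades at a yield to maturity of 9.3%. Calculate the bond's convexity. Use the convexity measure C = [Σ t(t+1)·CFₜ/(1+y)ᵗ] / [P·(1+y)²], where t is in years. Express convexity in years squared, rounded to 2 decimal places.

21.40

With y = 0.093:
  t   CF        PV=CF/(1+0.093)^t    t·PV        t(t+1)·PV
  1     1,437.50     1,315.1876     1,315.1876       2,630.3751
  2     1,437.50     1,203.2823     2,406.5646       7,219.6938
  3     1,437.50     1,100.8987     3,302.6962      13,210.7847
  4     1,437.50     1,007.2266     4,028.9066      20,144.5329
  5    26,437.50    16,948.0437    84,740.2185     508,441.3108
  Σ                 21,574.6389    95,793.5734     551,646.6973
P = 21,574.6389.
Convexity = Σ t(t+1)·PV / [P·(1+y)²] = 551,646.6973 / (21,574.6389 × 1.194649) = 21.40312.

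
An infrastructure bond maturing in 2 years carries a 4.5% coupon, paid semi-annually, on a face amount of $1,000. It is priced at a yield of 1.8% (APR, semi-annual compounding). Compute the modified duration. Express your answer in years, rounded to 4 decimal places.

1.9196 years

Periodic yield y = 0.009. First find Macaulay duration:
  t   CF        PV=CF/(1+0.009)^t    t·PV
  1        22.50        22.2993        22.2993
  2        22.50        22.1004        44.2008
  3        22.50        21.9033        65.7098
  4     1,022.50       986.5035     3,946.0142
  Σ                  1,052.8065     4,078.2241
P = 1,052.8065; Macaulay duration = 4,078.2241 / 1,052.8065 = 3.87367 half-year periods = 1.93683 years.
Modified duration = D_Mac / (1 + y) = 1.93683 / 1.009 = 1.91956 years.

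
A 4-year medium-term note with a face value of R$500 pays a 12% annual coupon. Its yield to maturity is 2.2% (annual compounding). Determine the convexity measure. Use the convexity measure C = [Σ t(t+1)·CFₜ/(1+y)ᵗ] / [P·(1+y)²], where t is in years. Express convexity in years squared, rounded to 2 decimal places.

With y = 0.022:
  t   CF        PV=CF/(1+0.022)^t    t·PV        t(t+1)·PV
  1        60.00        58.7084        58.7084         117.4168
  2        60.00        57.4446       114.8893         344.6678
  3        60.00        56.2081       168.6242         674.4967
  4       560.00       513.3156     2,053.2623      10,266.3115
  Σ                    685.6767     2,395.4842      11,402.8928
P = 685.6767.
Convexity = Σ t(t+1)·PV / [P·(1+y)²] = 11,402.8928 / (685.6767 × 1.044484) = 15.92186.

15.92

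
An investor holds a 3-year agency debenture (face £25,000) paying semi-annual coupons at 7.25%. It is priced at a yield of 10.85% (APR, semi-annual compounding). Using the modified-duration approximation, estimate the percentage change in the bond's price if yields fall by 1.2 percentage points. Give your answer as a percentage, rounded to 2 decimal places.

+3.11%

Periodic yield y = 0.05425. Modified duration first:
  t   CF        PV=CF/(1+0.05425)^t    t·PV
  1       906.25       859.6158       859.6158
  2       906.25       815.3814     1,630.7628
  3       906.25       773.4232     2,320.2696
  4       906.25       733.6241     2,934.4963
  5       906.25       695.8730     3,479.3649
  6    25,906.25    18,868.7397   113,212.4384
  Σ                 22,746.6572   124,436.9478
P = 22,746.6572; D_Mac = 5.47056 half-year periods = 2.73528 yrs; D_mod = 2.73528/(1+0.05425) = 2.59453 yrs.
ΔP/P ≈ -D_mod · Δy = -2.59453 × (-0.012) = +0.031134 = +3.1134%.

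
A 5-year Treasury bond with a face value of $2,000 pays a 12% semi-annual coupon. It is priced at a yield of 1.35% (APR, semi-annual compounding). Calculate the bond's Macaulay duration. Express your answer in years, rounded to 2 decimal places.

4.13 years

Periodic yield y = 0.00675. Discount each cash flow and weight by its period:
  t   CF        PV=CF/(1+0.00675)^t    t·PV
  1       120.00       119.1954       119.1954
  2       120.00       118.3963       236.7925
  3       120.00       117.6024       352.8073
  4       120.00       116.8139       467.2558
  5       120.00       116.0307       580.1537
  6       120.00       115.2528       691.5167
  7       120.00       114.4800       801.3603
  8       120.00       113.7125       909.6999
  9       120.00       112.9501     1,016.5506
  10    2,120.00     1,982.0722    19,820.7224
  Σ                  3,026.5064    24,996.0546
Price P = Σ PV = 3,026.5064.
Macaulay duration = Σ(t·PV) / P = 24,996.0546 / 3,026.5064 = 8.25905 half-year periods.
In years: 8.25905 / 2 = 4.12952 years.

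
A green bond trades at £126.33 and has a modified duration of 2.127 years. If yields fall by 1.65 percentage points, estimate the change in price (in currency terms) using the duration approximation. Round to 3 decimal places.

+£4.434

Duration approximation: ΔP/P ≈ -D_mod · Δy = -2.127 × (-0.0165) = +0.0350955.
ΔP ≈ 126.33 × (+0.0350955) = +4.433614515.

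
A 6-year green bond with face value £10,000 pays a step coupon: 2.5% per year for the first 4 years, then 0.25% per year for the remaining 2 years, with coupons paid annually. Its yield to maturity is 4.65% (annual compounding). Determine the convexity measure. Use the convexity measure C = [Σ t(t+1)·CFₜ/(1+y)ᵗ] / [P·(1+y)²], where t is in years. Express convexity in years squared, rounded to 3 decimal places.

With y = 0.0465:
  t   CF        PV=CF/(1+0.0465)^t    t·PV        t(t+1)·PV
  1       250.00       238.8915       238.8915         477.7831
  2       250.00       228.2767       456.5534       1,369.6601
  3       250.00       218.1335       654.4004       2,617.6017
  4       250.00       208.4410       833.7639       4,168.8193
  5        25.00        19.9179        99.5896         597.5374
  6    10,025.00     7,632.1867    45,793.1202     320,551.8411
  Σ                  8,545.8473    48,076.3189     329,783.2427
P = 8,545.8473.
Convexity = Σ t(t+1)·PV / [P·(1+y)²] = 329,783.2427 / (8,545.8473 × 1.095162) = 35.23668.

35.237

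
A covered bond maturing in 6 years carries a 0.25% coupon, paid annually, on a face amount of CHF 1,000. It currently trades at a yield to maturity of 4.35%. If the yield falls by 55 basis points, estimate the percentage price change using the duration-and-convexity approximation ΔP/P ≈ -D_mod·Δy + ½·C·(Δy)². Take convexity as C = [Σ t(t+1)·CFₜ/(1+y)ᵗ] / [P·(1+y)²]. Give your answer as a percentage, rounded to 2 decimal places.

+3.20%

With y = 0.0435:
  t   CF        PV=CF/(1+0.0435)^t    t·PV        t(t+1)·PV
  1         2.50         2.3958         2.3958           4.7916
  2         2.50         2.2959         4.5918          13.7755
  3         2.50         2.2002         6.6006          26.4024
  4         2.50         2.1085         8.4339          42.1697
  5         2.50         2.0206        10.1029          60.6176
  6     1,002.50       776.4789     4,658.8734      32,612.1140
  Σ                    787.4999     4,690.9985      32,759.8707
P = 787.4999; D_Mac = 5.95682 yrs; D_mod = 5.70850 yrs; C = 38.20382.
Duration effect: -5.70850 × (-0.0055) = +0.031397
Convexity effect: 0.5 × 38.20382 × (-0.0055)² = +0.0005778
ΔP/P ≈ +0.031397 + 0.0005778 = +0.031975 = +3.1975%.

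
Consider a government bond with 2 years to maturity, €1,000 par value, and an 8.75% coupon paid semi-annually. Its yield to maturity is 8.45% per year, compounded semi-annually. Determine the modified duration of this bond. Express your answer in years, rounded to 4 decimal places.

Periodic yield y = 0.04225. First find Macaulay duration:
  t   CF        PV=CF/(1+0.04225)^t    t·PV
  1        43.75        41.9765        41.9765
  2        43.75        40.2749        80.5498
  3        43.75        38.6422       115.9267
  4     1,043.75       884.5225     3,538.0899
  Σ                  1,005.4161     3,776.5429
P = 1,005.4161; Macaulay duration = 3,776.5429 / 1,005.4161 = 3.75620 half-year periods = 1.87810 years.
Modified duration = D_Mac / (1 + y) = 1.87810 / 1.04225 = 1.80197 years.

1.8020 years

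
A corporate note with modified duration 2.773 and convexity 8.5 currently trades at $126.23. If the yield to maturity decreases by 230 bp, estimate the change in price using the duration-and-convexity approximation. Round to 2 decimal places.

+$8.33

Duration effect: -D_mod·Δy = -2.773 × (-0.023) = +0.063779
Convexity effect: ½·C·(Δy)² = 0.5 × 8.5 × (-0.023)² = +0.00224825
ΔP/P ≈ +0.063779 + 0.00224825 = +0.06602725
ΔP ≈ 126.23 × (+0.06602725) = +8.3346197675.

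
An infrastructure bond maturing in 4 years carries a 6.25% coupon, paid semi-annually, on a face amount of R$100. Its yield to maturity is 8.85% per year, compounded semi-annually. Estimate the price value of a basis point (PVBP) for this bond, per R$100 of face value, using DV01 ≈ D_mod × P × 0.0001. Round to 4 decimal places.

Periodic yield y = 0.04425.
  t   CF        PV=CF/(1+0.04425)^t    t·PV
  1        3.125         2.9926         2.9926
  2        3.125         2.8658         5.7315
  3        3.125         2.7443         8.2330
  4        3.125         2.6280        10.5122
  5        3.125         2.5167        12.5834
  6        3.125         2.4100        14.4602
  7        3.125         2.3079        16.1554
  8      103.125        72.9337       583.4694
  Σ                     91.3990       654.1376
P = 91.3990; D_Mac = 7.15694 half-year periods = 3.57847 yrs; D_mod = 3.42683 yrs.
DV01 ≈ 3.42683 × 91.3990 × 0.0001 = 0.031321.

R$0.0313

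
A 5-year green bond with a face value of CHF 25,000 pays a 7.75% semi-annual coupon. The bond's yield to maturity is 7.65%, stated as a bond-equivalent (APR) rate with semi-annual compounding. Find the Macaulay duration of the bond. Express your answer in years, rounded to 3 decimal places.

Periodic yield y = 0.03825. Discount each cash flow and weight by its period:
  t   CF        PV=CF/(1+0.03825)^t    t·PV
  1       968.75       933.0604       933.0604
  2       968.75       898.6857     1,797.3714
  3       968.75       865.5774     2,596.7321
  4       968.75       833.6888     3,334.7551
  5       968.75       802.9750     4,014.8749
  6       968.75       773.3927     4,640.3563
  7       968.75       744.9003     5,214.3020
  8       968.75       717.4575     5,739.6602
  9       968.75       691.0258     6,219.2321
  10   25,968.75    17,841.5116   178,415.1164
  Σ                 25,102.2752   212,905.4610
Price P = Σ PV = 25,102.2752.
Macaulay duration = Σ(t·PV) / P = 212,905.4610 / 25,102.2752 = 8.48152 half-year periods.
In years: 8.48152 / 2 = 4.24076 years.

4.241 years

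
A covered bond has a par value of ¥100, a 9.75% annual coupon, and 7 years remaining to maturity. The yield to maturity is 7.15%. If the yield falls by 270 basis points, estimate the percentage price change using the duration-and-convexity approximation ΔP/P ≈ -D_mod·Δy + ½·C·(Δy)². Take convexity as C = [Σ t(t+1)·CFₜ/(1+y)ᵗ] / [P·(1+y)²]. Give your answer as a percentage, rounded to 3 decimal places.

+15.129%

With y = 0.0715:
  t   CF        PV=CF/(1+0.0715)^t    t·PV        t(t+1)·PV
  1         9.75         9.0994         9.0994          18.1988
  2         9.75         8.4922        16.9844          50.9532
  3         9.75         7.9255        23.7766          95.1063
  4         9.75         7.3967        29.5867         147.9333
  5         9.75         6.9031        34.5155         207.0928
  6         9.75         6.4425        38.6547         270.5832
  7       109.75        67.6798       473.7589       3,790.0708
  Σ                    113.9392       626.3761       4,579.9385
P = 113.9392; D_Mac = 5.49746 yrs; D_mod = 5.13062 yrs; C = 35.01082.
Duration effect: -5.13062 × (-0.027) = +0.138527
Convexity effect: 0.5 × 35.01082 × (-0.027)² = +0.0127614
ΔP/P ≈ +0.138527 + 0.0127614 = +0.151288 = +15.1288%.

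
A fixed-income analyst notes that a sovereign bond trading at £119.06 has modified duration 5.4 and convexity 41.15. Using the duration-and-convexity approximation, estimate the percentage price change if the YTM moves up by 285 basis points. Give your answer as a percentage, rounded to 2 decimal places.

Duration effect: -D_mod·Δy = -5.4 × (+0.0285) = -0.153900
Convexity effect: ½·C·(Δy)² = 0.5 × 41.15 × (0.0285)² = +0.01671204375
ΔP/P ≈ -0.153900 + 0.01671204375 = -0.13718795625
= -13.718795625%.

-13.72%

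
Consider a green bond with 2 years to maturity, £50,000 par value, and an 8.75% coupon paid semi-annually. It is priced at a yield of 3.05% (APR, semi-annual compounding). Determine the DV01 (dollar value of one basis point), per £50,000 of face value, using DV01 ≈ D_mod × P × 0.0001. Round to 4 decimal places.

Periodic yield y = 0.01525.
  t   CF        PV=CF/(1+0.01525)^t    t·PV
  1     2,187.50     2,154.6417     2,154.6417
  2     2,187.50     2,122.2770     4,244.5540
  3     2,187.50     2,090.3984     6,271.1952
  4    52,187.50    49,121.8257   196,487.3030
  Σ                 55,489.1429   209,157.6939
P = 55,489.1429; D_Mac = 3.76934 half-year periods = 1.88467 yrs; D_mod = 1.85636 yrs.
DV01 ≈ 1.85636 × 55,489.1429 × 0.0001 = 10.300798.

£10.3008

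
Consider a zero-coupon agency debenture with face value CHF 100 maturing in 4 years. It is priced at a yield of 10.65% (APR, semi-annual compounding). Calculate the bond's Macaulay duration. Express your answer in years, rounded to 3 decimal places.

4.000 years

A zero-coupon bond has a single cash flow at maturity, so its Macaulay duration equals its maturity: 4 years.
(Equivalently: 8 semi-annual periods ÷ 2 = 4 years.)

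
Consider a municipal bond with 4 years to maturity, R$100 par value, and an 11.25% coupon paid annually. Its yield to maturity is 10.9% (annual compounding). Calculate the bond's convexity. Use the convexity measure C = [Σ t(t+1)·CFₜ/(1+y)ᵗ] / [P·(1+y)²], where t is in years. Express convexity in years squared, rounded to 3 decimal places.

13.232

With y = 0.109:
  t   CF        PV=CF/(1+0.109)^t    t·PV        t(t+1)·PV
  1        11.25        10.1443        10.1443          20.2885
  2        11.25         9.1472        18.2945          54.8834
  3        11.25         8.2482        24.7445          98.9781
  4       111.25        73.5485       294.1940       1,470.9701
  Σ                    101.0882       347.3773       1,645.1201
P = 101.0882.
Convexity = Σ t(t+1)·PV / [P·(1+y)²] = 1,645.1201 / (101.0882 × 1.229881) = 13.23226.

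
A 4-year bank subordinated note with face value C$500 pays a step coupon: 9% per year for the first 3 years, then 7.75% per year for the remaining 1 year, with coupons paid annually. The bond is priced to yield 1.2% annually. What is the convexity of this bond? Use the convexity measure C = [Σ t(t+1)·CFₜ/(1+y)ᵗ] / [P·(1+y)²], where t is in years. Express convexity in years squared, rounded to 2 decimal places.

With y = 0.012:
  t   CF        PV=CF/(1+0.012)^t    t·PV        t(t+1)·PV
  1        45.00        44.4664        44.4664          88.9328
  2        45.00        43.9391        87.8783         263.6348
  3        45.00        43.4181       130.2543         521.0174
  4       538.75       513.6476     2,054.5903      10,272.9513
  Σ                    645.4712     2,317.1893      11,146.5363
P = 645.4712.
Convexity = Σ t(t+1)·PV / [P·(1+y)²] = 11,146.5363 / (645.4712 × 1.024144) = 16.86173.

16.86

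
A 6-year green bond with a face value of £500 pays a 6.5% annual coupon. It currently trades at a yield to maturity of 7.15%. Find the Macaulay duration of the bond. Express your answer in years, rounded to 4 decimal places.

Periodic yield y = 0.0715. Discount each cash flow and weight by its year:
  t   CF        PV=CF/(1+0.0715)^t    t·PV
  1        32.50        30.3313        30.3313
  2        32.50        28.3073        56.6147
  3        32.50        26.4184        79.2553
  4        32.50        24.6555        98.6222
  5        32.50        23.0103       115.0516
  6       532.50       351.8573     2,111.1438
  Σ                    484.5802     2,491.0188
Price P = Σ PV = 484.5802.
Macaulay duration = Σ(t·PV) / P = 2,491.0188 / 484.5802 = 5.14057 years.

5.1406 years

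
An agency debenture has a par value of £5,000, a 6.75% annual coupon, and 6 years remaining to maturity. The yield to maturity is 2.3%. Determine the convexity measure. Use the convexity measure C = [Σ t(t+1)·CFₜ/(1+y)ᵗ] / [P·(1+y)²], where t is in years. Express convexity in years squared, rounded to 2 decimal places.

33.29

With y = 0.023:
  t   CF        PV=CF/(1+0.023)^t    t·PV        t(t+1)·PV
  1       337.50       329.9120       329.9120         659.8240
  2       337.50       322.4946       644.9893       1,934.9679
  3       337.50       315.2440       945.7321       3,782.9284
  4       337.50       308.1564     1,232.6257       6,163.1287
  5       337.50       301.2282     1,506.1409       9,036.8456
  6     5,337.50     4,656.7625    27,940.5748     195,584.0235
  Σ                  6,233.7978    32,599.9749     217,161.7182
P = 6,233.7978.
Convexity = Σ t(t+1)·PV / [P·(1+y)²] = 217,161.7182 / (6,233.7978 × 1.046529) = 33.28736.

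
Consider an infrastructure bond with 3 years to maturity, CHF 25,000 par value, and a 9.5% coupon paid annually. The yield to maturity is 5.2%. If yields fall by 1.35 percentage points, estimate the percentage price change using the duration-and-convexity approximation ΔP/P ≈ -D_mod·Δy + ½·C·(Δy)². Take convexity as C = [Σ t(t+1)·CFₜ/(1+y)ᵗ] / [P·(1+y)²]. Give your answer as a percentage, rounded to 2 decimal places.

With y = 0.052:
  t   CF        PV=CF/(1+0.052)^t    t·PV        t(t+1)·PV
  1     2,375.00     2,257.6046     2,257.6046       4,515.2091
  2     2,375.00     2,146.0119     4,292.0239      12,876.0717
  3    27,375.00    23,512.9385    70,538.8156     282,155.2623
  Σ                 27,916.5550    77,088.4440     299,546.5431
P = 27,916.5550; D_Mac = 2.76139 yrs; D_mod = 2.62489 yrs; C = 9.69552.
Duration effect: -2.62489 × (-0.0135) = +0.035436
Convexity effect: 0.5 × 9.69552 × (-0.0135)² = +0.0008835
ΔP/P ≈ +0.035436 + 0.0008835 = +0.036320 = +3.6320%.

+3.63%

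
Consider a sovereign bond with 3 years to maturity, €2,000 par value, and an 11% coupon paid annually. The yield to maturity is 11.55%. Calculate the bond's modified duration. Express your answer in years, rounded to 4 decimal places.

2.4299 years

Periodic yield y = 0.1155. First find Macaulay duration:
  t   CF        PV=CF/(1+0.1155)^t    t·PV
  1       220.00       197.2210       197.2210
  2       220.00       176.8005       353.6010
  3     2,220.00     1,599.3527     4,798.0581
  Σ                  1,973.3742     5,348.8801
P = 1,973.3742; Macaulay duration = 5,348.8801 / 1,973.3742 = 2.71053 years.
Modified duration = D_Mac / (1 + y) = 2.71053 / 1.1155 = 2.42987 years.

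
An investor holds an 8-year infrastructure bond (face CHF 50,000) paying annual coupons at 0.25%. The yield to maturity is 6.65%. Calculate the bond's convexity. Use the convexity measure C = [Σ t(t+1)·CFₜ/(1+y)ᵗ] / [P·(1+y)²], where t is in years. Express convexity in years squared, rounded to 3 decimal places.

With y = 0.0665:
  t   CF        PV=CF/(1+0.0665)^t    t·PV        t(t+1)·PV
  1       125.00       117.2058       117.2058         234.4116
  2       125.00       109.8976       219.7952         659.3857
  3       125.00       103.0451       309.1354       1,236.5415
  4       125.00        96.6199       386.4796       1,932.3980
  5       125.00        90.5953       452.9765       2,717.8593
  6       125.00        84.9464       509.6783       3,567.7478
  7       125.00        79.6497       557.5477       4,460.3817
  8    50,125.00    29,947.9781   239,583.8251   2,156,254.4256
  Σ                 30,629.9379   242,136.6436   2,171,063.1511
P = 30,629.9379.
Convexity = Σ t(t+1)·PV / [P·(1+y)²] = 2,171,063.1511 / (30,629.9379 × 1.137422) = 62.31672.

62.317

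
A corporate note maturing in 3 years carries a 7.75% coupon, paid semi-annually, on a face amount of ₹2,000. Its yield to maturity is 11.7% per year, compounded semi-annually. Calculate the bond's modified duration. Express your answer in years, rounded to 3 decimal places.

2.567 years

Periodic yield y = 0.0585. First find Macaulay duration:
  t   CF        PV=CF/(1+0.0585)^t    t·PV
  1        77.50        73.2168        73.2168
  2        77.50        69.1704       138.3407
  3        77.50        65.3475       196.0426
  4        77.50        61.7360       246.9439
  5        77.50        58.3240       291.6201
  6     2,077.50     1,477.0522     8,862.3135
  Σ                  1,804.8469     9,808.4775
P = 1,804.8469; Macaulay duration = 9,808.4775 / 1,804.8469 = 5.43452 half-year periods = 2.71726 years.
Modified duration = D_Mac / (1 + y) = 2.71726 / 1.0585 = 2.56709 years.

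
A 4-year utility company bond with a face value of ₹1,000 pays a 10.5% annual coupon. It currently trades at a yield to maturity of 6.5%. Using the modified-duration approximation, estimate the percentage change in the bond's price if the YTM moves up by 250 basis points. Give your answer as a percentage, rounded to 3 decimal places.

-8.217%

Periodic yield y = 0.065. Modified duration first:
  t   CF        PV=CF/(1+0.065)^t    t·PV
  1       105.00        98.5915        98.5915
  2       105.00        92.5742       185.1484
  3       105.00        86.9242       260.7725
  4     1,105.00       858.9420     3,435.7681
  Σ                  1,137.0319     3,980.2805
P = 1,137.0319; D_Mac = 3.50059 yrs; D_mod = 3.50059/(1+0.065) = 3.28694 yrs.
ΔP/P ≈ -D_mod · Δy = -3.28694 × (+0.025) = -0.082173 = -8.2173%.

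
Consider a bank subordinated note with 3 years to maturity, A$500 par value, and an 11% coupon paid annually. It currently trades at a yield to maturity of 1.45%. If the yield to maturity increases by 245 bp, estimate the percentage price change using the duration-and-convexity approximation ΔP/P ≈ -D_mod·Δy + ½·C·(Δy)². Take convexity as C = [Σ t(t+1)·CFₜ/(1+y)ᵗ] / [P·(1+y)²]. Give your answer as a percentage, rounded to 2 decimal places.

With y = 0.0145:
  t   CF        PV=CF/(1+0.0145)^t    t·PV        t(t+1)·PV
  1        55.00        54.2139        54.2139         108.4278
  2        55.00        53.4390       106.8781         320.6342
  3       555.00       531.5411     1,594.6232       6,378.4929
  Σ                    639.1940     1,755.7152       6,807.5549
P = 639.1940; D_Mac = 2.74676 yrs; D_mod = 2.70751 yrs; C = 10.34795.
Duration effect: -2.70751 × (+0.0245) = -0.066334
Convexity effect: 0.5 × 10.34795 × (0.0245)² = +0.0031057
ΔP/P ≈ -0.066334 + 0.0031057 = -0.063228 = -6.3228%.

-6.32%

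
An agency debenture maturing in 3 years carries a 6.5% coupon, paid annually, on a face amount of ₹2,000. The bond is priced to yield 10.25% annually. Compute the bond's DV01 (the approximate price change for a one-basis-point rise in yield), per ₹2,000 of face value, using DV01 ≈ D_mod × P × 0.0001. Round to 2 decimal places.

₹0.46

Periodic yield y = 0.1025.
  t   CF        PV=CF/(1+0.1025)^t    t·PV
  1       130.00       117.9138       117.9138
  2       130.00       106.9513       213.9026
  3     2,130.00     1,589.4388     4,768.3164
  Σ                  1,814.3039     5,100.1329
P = 1,814.3039; D_Mac = 2.81107 yrs; D_mod = 2.54972 yrs.
DV01 ≈ 2.54972 × 1,814.3039 × 0.0001 = 0.462597.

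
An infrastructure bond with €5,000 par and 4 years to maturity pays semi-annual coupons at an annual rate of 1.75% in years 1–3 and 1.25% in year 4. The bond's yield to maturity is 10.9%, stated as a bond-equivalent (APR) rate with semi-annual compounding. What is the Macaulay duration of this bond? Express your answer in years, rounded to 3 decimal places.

Periodic yield y = 0.0545. Discount each cash flow and weight by its period:
  t   CF        PV=CF/(1+0.0545)^t    t·PV
  1        43.75        41.4889        41.4889
  2        43.75        39.3446        78.6892
  3        43.75        37.3111       111.9334
  4        43.75        35.3828       141.5310
  5        43.75        33.5541       167.7703
  6        43.75        31.8199       190.9193
  7        31.25        21.5538       150.8766
  8     5,031.25     3,290.8132    26,326.5053
  Σ                  3,531.2682    27,209.7139
Price P = Σ PV = 3,531.2682.
Macaulay duration = Σ(t·PV) / P = 27,209.7139 / 3,531.2682 = 7.70537 half-year periods.
In years: 7.70537 / 2 = 3.85268 years.

3.853 years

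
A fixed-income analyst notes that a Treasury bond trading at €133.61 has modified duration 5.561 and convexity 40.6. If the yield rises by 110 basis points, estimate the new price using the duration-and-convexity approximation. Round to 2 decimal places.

€125.77

Duration effect: -D_mod·Δy = -5.561 × (+0.011) = -0.061171
Convexity effect: ½·C·(Δy)² = 0.5 × 40.6 × (0.011)² = +0.0024563
ΔP/P ≈ -0.061171 + 0.0024563 = -0.0587147
New price ≈ 133.61 × (1 - 0.0587147) = 125.765128933.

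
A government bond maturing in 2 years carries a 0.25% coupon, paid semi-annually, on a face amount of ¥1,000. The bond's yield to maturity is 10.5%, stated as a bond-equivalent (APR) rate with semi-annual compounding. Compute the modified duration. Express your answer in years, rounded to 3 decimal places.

Periodic yield y = 0.0525. First find Macaulay duration:
  t   CF        PV=CF/(1+0.0525)^t    t·PV
  1         1.25         1.1876         1.1876
  2         1.25         1.1284         2.2568
  3         1.25         1.0721         3.2164
  4     1,001.25       815.9323     3,263.7291
  Σ                    819.3204     3,270.3899
P = 819.3204; Macaulay duration = 3,270.3899 / 819.3204 = 3.99159 half-year periods = 1.99579 years.
Modified duration = D_Mac / (1 + y) = 1.99579 / 1.0525 = 1.89624 years.

1.896 years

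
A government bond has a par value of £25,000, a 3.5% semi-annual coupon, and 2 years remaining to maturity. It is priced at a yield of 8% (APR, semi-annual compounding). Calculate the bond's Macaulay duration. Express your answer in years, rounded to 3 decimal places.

Periodic yield y = 0.04. Discount each cash flow and weight by its period:
  t   CF        PV=CF/(1+0.04)^t    t·PV
  1       437.50       420.6731       420.6731
  2       437.50       404.4933       808.9867
  3       437.50       388.9359     1,166.8077
  4    25,437.50    21,744.0816    86,976.3264
  Σ                 22,958.1839    89,372.7939
Price P = Σ PV = 22,958.1839.
Macaulay duration = Σ(t·PV) / P = 89,372.7939 / 22,958.1839 = 3.89285 half-year periods.
In years: 3.89285 / 2 = 1.94643 years.

1.946 years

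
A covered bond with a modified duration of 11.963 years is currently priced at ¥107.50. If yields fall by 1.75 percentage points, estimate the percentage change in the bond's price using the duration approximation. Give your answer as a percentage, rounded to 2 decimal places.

Duration approximation: ΔP/P ≈ -D_mod · Δy = -11.963 × (-0.0175) = +0.2093525.
As a percentage: +20.93525%.

+20.94%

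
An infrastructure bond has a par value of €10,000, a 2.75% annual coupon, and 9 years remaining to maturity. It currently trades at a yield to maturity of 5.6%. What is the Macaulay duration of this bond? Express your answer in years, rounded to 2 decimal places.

Periodic yield y = 0.056. Discount each cash flow and weight by its year:
  t   CF        PV=CF/(1+0.056)^t    t·PV
  1       275.00       260.4167       260.4167
  2       275.00       246.6067       493.2134
  3       275.00       233.5291       700.5872
  4       275.00       221.1449       884.5798
  5       275.00       209.4176     1,047.0878
  6       275.00       198.3121     1,189.8725
  7       275.00       187.7955     1,314.5688
  8       275.00       177.8367     1,422.6935
  9    10,275.00     6,292.2587    56,630.3279
  Σ                  8,027.3179    63,943.3475
Price P = Σ PV = 8,027.3179.
Macaulay duration = Σ(t·PV) / P = 63,943.3475 / 8,027.3179 = 7.96572 years.

7.97 years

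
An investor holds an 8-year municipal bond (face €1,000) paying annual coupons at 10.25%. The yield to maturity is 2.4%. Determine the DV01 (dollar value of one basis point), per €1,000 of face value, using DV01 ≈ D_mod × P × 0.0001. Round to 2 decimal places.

€0.96

Periodic yield y = 0.024.
  t   CF        PV=CF/(1+0.024)^t    t·PV
  1       102.50       100.0977       100.0977
  2       102.50        97.7516       195.5032
  3       102.50        95.4606       286.3817
  4       102.50        93.2232       372.8928
  5       102.50        91.0383       455.1914
  6       102.50        88.9046       533.4275
  7       102.50        86.8209       607.7461
  8     1,102.50       911.9666     7,295.7330
  Σ                  1,565.2634     9,846.9735
P = 1,565.2634; D_Mac = 6.29094 yrs; D_mod = 6.14349 yrs.
DV01 ≈ 6.14349 × 1,565.2634 × 0.0001 = 0.961619.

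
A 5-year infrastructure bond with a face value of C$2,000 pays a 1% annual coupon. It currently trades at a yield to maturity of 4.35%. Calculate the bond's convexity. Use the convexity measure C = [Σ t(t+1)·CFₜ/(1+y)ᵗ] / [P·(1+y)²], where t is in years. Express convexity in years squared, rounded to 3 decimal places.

26.763

With y = 0.0435:
  t   CF        PV=CF/(1+0.0435)^t    t·PV        t(t+1)·PV
  1        20.00        19.1663        19.1663          38.3325
  2        20.00        18.3673        36.7346         110.2037
  3        20.00        17.6016        52.8049         211.2194
  4        20.00        16.8679        67.4715         337.3574
  5     2,020.00     1,632.6350     8,163.1750      48,979.0500
  Σ                  1,704.6380     8,339.3522      49,676.1631
P = 1,704.6380.
Convexity = Σ t(t+1)·PV / [P·(1+y)²] = 49,676.1631 / (1,704.6380 × 1.088892) = 26.76276.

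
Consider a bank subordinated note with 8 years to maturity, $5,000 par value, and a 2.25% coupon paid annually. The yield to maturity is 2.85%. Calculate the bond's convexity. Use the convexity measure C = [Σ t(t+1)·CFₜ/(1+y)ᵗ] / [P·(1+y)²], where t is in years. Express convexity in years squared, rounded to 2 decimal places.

61.24

With y = 0.0285:
  t   CF        PV=CF/(1+0.0285)^t    t·PV        t(t+1)·PV
  1       112.50       109.3826       109.3826         218.7652
  2       112.50       106.3516       212.7032         638.1095
  3       112.50       103.4045       310.2136       1,240.8546
  4       112.50       100.5392       402.1567       2,010.7836
  5       112.50        97.7532       488.7661       2,932.5964
  6       112.50        95.0444       570.2667       3,991.8668
  7       112.50        92.4107       646.8752       5,175.0015
  8     5,112.50     4,083.1840    32,665.4721     293,989.2493
  Σ                  4,788.0703    35,405.8362     310,197.2267
P = 4,788.0703.
Convexity = Σ t(t+1)·PV / [P·(1+y)²] = 310,197.2267 / (4,788.0703 × 1.057812) = 61.24474.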